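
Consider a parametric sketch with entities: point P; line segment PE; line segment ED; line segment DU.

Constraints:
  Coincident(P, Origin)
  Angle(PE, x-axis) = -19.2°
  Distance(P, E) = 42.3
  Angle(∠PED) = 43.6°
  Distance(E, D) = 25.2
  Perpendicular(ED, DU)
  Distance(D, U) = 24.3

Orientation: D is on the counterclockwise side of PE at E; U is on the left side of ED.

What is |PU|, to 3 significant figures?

7.30

∠PED = 43.6°, so ED runs at -19.2° + (180° − 43.6°) = 117° from the x-axis; with |ED| = 25.2, D = E + 25.2·(cos 117°, sin 117°) = (28.4, 8.50). ED is perpendicular to DU; with |DU| = 24.3 on the left of ED, U = D + 24.3·(-0.889, -0.457) = (6.82, -2.61). Then |PU| = |U − P| = 7.30.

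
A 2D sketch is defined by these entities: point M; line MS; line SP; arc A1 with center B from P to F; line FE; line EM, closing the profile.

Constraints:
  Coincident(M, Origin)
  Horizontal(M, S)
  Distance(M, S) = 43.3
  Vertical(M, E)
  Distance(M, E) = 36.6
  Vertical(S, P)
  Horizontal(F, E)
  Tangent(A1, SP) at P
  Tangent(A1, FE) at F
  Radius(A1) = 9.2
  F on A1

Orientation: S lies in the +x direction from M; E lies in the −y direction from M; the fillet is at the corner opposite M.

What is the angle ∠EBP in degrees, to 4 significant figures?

164.9°

M is at the origin; M and S share the same y with |MS| = 43.3 and S on the +x side, so S = (43.30, 0.000). M and E share the same x with |ME| = 36.6 and E on the −y side, so E = (0.000, -36.60). The virtual corner opposite M is at (43.30, -36.60). Tangency of A1 to SP means the radius BP is perpendicular to SP and since A1 is tangent to FE there, BF ⟂ FE, with radius 9.2, so the center B sits 9.2 in from both sides at B = (34.10, -27.40). That places the tangent points at P = (43.30, -27.40) on SP and F = (34.10, -36.60) on FE. Then cos ∠EBP = BE·BP / (|BE||BP|), giving 164.9°.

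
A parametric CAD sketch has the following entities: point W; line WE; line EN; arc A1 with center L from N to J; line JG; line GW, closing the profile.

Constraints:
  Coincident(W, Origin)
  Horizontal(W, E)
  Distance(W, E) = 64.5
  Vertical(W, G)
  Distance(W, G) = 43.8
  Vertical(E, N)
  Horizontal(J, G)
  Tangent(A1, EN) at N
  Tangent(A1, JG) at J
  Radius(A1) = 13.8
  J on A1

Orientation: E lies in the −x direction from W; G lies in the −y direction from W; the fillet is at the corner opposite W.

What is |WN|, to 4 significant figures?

71.14

W is at the origin; W and E share the same y with |WE| = 64.5 and E on the −x side, so E = (-64.50, 0.000). WG is vertical with |WG| = 43.8 and G on the −y side, so G = (0.000, -43.80). The virtual corner opposite W is at (-64.50, -43.80). Tangency of A1 to EN means the radius LN is perpendicular to EN and A1 meets JG tangentially, so LJ is at right angles to JG, with radius 13.8, so the center L sits 13.8 in from both sides at L = (-50.70, -30.00). That places the tangent points at N = (-64.50, -30.00) on EN and J = (-50.70, -43.80) on JG. Then |WN| = |N − W| = 71.14.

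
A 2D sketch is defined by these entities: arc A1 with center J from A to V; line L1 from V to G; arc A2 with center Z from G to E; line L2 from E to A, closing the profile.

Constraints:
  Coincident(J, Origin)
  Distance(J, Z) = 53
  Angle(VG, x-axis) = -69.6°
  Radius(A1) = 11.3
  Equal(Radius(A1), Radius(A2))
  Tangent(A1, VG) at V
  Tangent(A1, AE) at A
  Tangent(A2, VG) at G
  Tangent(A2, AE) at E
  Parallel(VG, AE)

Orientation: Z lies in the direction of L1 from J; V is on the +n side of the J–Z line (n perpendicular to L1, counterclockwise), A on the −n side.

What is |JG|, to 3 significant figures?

54.2

The slot axis is L1's direction at -69.6°, so u = (cos -69.6°, sin -69.6°) = (0.349, -0.937) and n = (−sin -69.6°, cos -69.6°) = (0.937, 0.349). J is at the origin and Z lies 53.0 along u from J, so Z = 53.0·u = (18.5, -49.7). Tangency of A1 to both parallel lines with radius 11.3 puts V and A at J ± 11.3·n: V = (10.6, 3.94), A = (-10.6, -3.94). Equal radii place G and E the same way about Z: G = Z + 11.3·n = (29.1, -45.7), E = Z − 11.3·n = (7.88, -53.6). Then |JG| = |G − J| = 54.2.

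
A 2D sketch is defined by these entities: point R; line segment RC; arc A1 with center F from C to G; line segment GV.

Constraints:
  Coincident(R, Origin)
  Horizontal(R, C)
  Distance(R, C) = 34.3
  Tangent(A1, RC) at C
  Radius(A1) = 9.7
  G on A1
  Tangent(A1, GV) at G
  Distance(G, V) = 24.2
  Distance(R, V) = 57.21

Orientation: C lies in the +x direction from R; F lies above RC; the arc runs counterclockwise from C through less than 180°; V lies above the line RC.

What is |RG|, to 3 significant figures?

44.7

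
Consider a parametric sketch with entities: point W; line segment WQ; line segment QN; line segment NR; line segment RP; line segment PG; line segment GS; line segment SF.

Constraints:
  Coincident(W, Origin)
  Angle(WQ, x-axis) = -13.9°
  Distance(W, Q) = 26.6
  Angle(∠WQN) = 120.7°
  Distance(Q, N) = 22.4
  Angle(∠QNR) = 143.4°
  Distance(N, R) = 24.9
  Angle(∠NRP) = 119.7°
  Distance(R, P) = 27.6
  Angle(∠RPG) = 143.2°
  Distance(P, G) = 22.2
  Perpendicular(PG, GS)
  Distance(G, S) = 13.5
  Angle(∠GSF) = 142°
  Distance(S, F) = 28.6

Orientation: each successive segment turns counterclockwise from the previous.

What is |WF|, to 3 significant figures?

23.5

PG is perpendicular to GS, so GS runs at -90.9°; with |GS| = 13.5, S = (0.768, 37.9). ∠GSF = 142.0° gives SF at -52.9° from the x-axis; with |SF| = 28.6, F = (18.0, 15.1). Then |WF| = |F − W| = 23.5.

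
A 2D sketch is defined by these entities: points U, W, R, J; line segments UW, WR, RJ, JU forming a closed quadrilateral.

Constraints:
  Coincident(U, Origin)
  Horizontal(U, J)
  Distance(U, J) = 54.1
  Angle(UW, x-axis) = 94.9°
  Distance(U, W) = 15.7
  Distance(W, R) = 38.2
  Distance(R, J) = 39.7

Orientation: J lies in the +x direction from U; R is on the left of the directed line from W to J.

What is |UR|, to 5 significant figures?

46.562

Checks: |WR| = 38.20 ✓; |RJ| = 39.70 ✓.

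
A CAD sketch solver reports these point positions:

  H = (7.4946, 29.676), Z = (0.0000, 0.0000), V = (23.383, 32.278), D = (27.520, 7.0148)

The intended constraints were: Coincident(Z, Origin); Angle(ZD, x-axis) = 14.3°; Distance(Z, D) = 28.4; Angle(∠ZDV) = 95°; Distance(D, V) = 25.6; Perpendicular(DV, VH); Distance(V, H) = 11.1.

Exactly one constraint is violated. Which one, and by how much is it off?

Distance(V, H) = 11.1 — off by 5.00.

Z = (0.00, 0.00) ✓; ZD at 14.30° ✓; |ZD| = 28.40 ✓; ∠ZDV = 95.00° ✓; |DV| = 25.60 ✓; ∠(DV, VH) = 90.00° ✓; |VH| = 16.10 ✗.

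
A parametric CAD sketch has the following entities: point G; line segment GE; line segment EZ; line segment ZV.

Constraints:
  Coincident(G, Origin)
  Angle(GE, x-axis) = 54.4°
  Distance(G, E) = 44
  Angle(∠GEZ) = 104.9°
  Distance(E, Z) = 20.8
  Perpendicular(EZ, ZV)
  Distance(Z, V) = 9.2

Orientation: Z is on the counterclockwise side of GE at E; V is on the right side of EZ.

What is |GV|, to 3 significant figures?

60.9

G is at the origin; GE runs at 54.4° with length 44.0, so E = 44.0·(cos 54.4°, sin 54.4°) = (25.6, 35.8). ∠GEZ = 104.9°, so EZ runs at 54.4° + (180° − 104.9°) = 130° from the x-axis; with |EZ| = 20.8, Z = E + 20.8·(cos 130°, sin 130°) = (12.4, 51.8). The perpendicularity gives ZV at right angles to EZ; with |ZV| = 9.2 on the right of EZ, V = Z + 9.2·(0.772, 0.636) = (19.5, 57.7). Then |GV| = |V − G| = 60.9.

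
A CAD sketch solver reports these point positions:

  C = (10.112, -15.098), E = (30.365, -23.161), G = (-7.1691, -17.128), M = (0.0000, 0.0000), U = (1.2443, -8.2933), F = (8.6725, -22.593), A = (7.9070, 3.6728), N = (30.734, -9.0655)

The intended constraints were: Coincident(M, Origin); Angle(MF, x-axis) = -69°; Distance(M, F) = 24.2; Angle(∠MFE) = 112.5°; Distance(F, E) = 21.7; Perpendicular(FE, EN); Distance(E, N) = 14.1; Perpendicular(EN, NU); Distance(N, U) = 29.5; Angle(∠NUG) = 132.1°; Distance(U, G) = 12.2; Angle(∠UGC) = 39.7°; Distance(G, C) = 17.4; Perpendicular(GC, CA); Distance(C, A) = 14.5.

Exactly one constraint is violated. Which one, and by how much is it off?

Distance(C, A) = 14.5 — off by 4.40.

M = (0.00, 0.00) ✓; MF at -69.00° ✓; |MF| = 24.20 ✓; ∠MFE = 112.5° ✓; |FE| = 21.70 ✓; ∠(FE, EN) = 90.00° ✓; |EN| = 14.10 ✓; ∠(EN, NU) = 90.00° ✓; |NU| = 29.50 ✓; ∠NUG = 132.1° ✓; |UG| = 12.20 ✓; ∠UGC = 39.70° ✓; |GC| = 17.40 ✓; ∠(GC, CA) = 90.00° ✓; |CA| = 18.90 ✗.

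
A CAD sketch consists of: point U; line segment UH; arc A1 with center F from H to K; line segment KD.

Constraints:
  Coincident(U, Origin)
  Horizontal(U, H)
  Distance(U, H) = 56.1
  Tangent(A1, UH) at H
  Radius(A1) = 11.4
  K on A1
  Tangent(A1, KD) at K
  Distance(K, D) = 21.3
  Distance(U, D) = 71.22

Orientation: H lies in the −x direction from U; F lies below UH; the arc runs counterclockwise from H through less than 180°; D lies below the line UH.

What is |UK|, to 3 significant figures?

68.6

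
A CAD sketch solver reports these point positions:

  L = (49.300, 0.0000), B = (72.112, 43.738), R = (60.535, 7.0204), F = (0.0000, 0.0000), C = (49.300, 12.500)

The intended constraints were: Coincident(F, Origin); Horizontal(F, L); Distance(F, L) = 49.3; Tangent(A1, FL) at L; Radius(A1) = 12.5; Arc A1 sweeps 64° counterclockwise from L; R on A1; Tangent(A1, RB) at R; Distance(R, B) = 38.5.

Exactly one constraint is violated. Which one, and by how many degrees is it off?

Tangent(A1, RB) at R — off by 8.50°.

F = (0.00, 0.00) ✓; F.y = 0.00, L.y = 0.00 ✓; |FL| = 49.30 ✓; ∠(CL, LF) = 90.00° ✓; |CL| = 12.50 ✓; bearing(C→R) − bearing(C→L) = 64.00° ✓; |CR| = 12.50 ✓; ∠(CR, RB) = 81.50° ✗; |RB| = 38.50 ✓.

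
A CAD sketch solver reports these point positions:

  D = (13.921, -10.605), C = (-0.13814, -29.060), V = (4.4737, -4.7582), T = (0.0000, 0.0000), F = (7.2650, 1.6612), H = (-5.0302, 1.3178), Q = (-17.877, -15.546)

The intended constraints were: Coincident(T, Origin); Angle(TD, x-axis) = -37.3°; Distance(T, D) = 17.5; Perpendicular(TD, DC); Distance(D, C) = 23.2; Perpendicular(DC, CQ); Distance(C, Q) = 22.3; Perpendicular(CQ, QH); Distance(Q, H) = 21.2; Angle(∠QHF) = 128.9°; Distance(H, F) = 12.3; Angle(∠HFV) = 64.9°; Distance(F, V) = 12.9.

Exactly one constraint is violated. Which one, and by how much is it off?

Distance(F, V) = 12.9 — off by 5.90.

T = (0.00, 0.00) ✓; TD at -37.30° ✓; |TD| = 17.50 ✓; ∠(TD, DC) = 90.00° ✓; |DC| = 23.20 ✓; ∠(DC, CQ) = 90.00° ✓; |CQ| = 22.30 ✓; ∠(CQ, QH) = 90.00° ✓; |QH| = 21.20 ✓; ∠QHF = 128.9° ✓; |HF| = 12.30 ✓; ∠HFV = 64.90° ✓; |FV| = 7.000 ✗.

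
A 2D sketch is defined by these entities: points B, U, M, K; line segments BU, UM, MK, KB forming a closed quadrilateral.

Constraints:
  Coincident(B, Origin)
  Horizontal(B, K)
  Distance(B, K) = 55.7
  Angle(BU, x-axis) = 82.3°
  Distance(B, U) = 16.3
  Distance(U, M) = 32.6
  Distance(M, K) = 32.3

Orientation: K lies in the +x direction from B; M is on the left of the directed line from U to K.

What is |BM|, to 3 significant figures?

41.4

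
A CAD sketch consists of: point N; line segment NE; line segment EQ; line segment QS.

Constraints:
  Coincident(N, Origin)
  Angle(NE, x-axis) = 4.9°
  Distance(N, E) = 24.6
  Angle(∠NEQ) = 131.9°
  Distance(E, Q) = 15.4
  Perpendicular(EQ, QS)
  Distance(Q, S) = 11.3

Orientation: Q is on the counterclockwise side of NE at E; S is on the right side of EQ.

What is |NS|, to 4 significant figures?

43.47

∠NEQ = 131.9°, so EQ runs at 4.9° + (180° − 131.9°) = 53.00° from the x-axis; with |EQ| = 15.4, Q = E + 15.4·(cos 53.00°, sin 53.00°) = (33.78, 14.40). EQ ⟂ QS; with |QS| = 11.3 on the right of EQ, S = Q + 11.3·(0.7986, -0.6018) = (42.80, 7.600). Then |NS| = |S − N| = 43.47.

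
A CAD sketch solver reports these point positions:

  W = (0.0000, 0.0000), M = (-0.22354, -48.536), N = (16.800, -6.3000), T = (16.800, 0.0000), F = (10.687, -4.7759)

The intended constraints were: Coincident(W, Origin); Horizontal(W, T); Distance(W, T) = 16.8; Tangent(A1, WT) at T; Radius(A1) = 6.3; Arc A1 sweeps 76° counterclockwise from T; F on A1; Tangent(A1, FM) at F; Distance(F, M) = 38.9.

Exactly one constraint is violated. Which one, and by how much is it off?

Distance(F, M) = 38.9 — off by 6.20.

W = (0.00, 0.00) ✓; W.y = 0.00, T.y = 0.00 ✓; |WT| = 16.80 ✓; ∠(NT, TW) = 90.00° ✓; |NT| = 6.300 ✓; bearing(N→F) − bearing(N→T) = 76.00° ✓; |NF| = 6.300 ✓; ∠(NF, FM) = 90.00° ✓; |FM| = 45.10 ✗.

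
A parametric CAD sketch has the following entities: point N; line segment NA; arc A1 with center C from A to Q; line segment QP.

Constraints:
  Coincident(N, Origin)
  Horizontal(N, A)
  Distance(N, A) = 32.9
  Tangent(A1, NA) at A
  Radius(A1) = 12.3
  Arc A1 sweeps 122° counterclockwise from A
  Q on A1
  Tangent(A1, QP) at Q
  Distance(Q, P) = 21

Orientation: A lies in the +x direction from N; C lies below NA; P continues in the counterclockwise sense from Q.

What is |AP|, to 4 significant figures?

36.63

On A1, A sits at bearing 90° from C; a 122° counterclockwise sweep puts Q at bearing 212°, so Q = C + 12.3·(cos 212°, sin 212°) = (22.47, -18.82). A1 meets QP tangentially, so CQ is at right angles to QP, so QP runs along (−sin 212°, cos 212°); with |QP| = 21.0, P = (33.60, -36.63). Then |AP| = |P − A| = 36.63.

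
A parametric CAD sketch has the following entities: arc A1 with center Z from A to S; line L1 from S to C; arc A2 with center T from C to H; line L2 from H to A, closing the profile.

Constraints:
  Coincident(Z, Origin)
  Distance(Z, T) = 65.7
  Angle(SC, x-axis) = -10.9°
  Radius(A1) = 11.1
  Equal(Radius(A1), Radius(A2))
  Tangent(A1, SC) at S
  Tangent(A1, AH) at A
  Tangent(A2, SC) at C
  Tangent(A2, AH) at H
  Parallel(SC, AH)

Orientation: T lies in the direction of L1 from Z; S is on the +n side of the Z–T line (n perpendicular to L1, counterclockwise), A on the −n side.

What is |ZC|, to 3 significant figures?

66.6

Tangency of A1 to both parallel lines with radius 11.1 puts S and A at Z ± 11.1·n: S = (2.10, 10.9), A = (-2.10, -10.9). Equal radii place C and H the same way about T: C = T + 11.1·n = (66.6, -1.52), H = T − 11.1·n = (62.4, -23.3). Then |ZC| = |C − Z| = 66.6.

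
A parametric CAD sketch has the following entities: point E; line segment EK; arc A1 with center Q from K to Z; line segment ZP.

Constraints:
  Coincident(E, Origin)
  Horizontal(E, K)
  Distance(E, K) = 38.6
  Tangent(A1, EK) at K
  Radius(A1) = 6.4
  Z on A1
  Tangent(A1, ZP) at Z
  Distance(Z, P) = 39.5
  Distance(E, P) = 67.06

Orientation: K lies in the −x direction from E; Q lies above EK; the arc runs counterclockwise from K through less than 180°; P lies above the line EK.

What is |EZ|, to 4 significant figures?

34.09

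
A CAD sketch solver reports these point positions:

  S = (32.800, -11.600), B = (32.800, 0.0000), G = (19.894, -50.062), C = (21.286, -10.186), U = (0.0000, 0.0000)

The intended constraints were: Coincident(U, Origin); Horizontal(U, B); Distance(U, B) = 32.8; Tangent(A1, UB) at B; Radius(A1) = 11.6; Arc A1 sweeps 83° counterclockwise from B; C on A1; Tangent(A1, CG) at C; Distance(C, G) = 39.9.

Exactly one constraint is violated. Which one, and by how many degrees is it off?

Tangent(A1, CG) at C — off by 5.00°.

U = (0.00, 0.00) ✓; U.y = 0.00, B.y = 0.00 ✓; |UB| = 32.80 ✓; ∠(SB, BU) = 90.00° ✓; |SB| = 11.60 ✓; bearing(S→C) − bearing(S→B) = 83.00° ✓; |SC| = 11.60 ✓; ∠(SC, CG) = 85.00° ✗; |CG| = 39.90 ✓.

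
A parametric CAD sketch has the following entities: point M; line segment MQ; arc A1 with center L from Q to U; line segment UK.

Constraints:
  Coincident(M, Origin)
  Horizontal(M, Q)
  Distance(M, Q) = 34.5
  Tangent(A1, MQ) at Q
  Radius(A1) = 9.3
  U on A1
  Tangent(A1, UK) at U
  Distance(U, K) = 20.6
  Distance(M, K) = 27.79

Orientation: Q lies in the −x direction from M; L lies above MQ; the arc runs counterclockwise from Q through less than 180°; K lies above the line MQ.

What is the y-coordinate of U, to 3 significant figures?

4.69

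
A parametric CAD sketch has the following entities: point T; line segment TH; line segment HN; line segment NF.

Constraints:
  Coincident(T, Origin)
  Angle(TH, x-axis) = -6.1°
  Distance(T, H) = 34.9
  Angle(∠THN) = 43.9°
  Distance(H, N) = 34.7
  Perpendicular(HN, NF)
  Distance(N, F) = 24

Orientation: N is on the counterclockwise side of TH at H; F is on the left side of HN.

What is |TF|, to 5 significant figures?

9.5549

T is at the origin; TH runs at -6.1° with length 34.9, so H = 34.9·(cos -6.1°, sin -6.1°) = (34.702, -3.7086). ∠THN = 43.9°, so HN runs at -6.1° + (180° − 43.9°) = 130.00° from the x-axis; with |HN| = 34.7, N = H + 34.7·(cos 130.00°, sin 130.00°) = (12.398, 22.873). HN is perpendicular to NF; with |NF| = 24.0 on the left of HN, F = N + 24.0·(-0.76604, -0.64279) = (-5.9874, 7.4462). Then |TF| = |F − T| = 9.5549.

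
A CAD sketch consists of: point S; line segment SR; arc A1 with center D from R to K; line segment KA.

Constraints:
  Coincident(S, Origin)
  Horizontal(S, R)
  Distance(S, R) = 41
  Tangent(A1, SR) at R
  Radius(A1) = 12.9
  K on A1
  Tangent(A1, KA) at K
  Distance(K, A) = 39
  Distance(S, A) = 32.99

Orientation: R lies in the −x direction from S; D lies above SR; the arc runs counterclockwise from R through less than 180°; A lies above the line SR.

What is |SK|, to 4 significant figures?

31.83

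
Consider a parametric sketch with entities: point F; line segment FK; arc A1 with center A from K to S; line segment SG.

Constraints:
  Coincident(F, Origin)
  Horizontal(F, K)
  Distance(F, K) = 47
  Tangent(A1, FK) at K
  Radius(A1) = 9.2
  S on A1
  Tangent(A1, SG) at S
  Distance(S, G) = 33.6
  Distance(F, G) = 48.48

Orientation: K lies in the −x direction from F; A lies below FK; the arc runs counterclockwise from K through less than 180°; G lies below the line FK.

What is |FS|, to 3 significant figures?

55.6

Checks: |AS| = 9.200 ✓; ∠(AS, SG) = 90.00° ✓; |SG| = 33.60 ✓; |FG| = 48.48 ✓.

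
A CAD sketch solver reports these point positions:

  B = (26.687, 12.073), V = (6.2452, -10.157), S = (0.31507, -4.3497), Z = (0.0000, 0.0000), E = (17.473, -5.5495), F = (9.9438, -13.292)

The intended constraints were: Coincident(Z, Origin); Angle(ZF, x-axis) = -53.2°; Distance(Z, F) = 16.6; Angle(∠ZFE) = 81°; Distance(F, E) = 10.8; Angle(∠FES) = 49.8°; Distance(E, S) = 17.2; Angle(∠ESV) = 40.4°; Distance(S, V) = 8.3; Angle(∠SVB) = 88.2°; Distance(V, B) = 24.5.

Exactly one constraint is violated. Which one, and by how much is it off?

Distance(V, B) = 24.5 — off by 5.70.

Z = (0.00, 0.00) ✓; ZF at -53.20° ✓; |ZF| = 16.60 ✓; ∠ZFE = 81.00° ✓; |FE| = 10.80 ✓; ∠FES = 49.80° ✓; |ES| = 17.20 ✓; ∠ESV = 40.40° ✓; |SV| = 8.300 ✓; ∠SVB = 88.20° ✓; |VB| = 30.20 ✗.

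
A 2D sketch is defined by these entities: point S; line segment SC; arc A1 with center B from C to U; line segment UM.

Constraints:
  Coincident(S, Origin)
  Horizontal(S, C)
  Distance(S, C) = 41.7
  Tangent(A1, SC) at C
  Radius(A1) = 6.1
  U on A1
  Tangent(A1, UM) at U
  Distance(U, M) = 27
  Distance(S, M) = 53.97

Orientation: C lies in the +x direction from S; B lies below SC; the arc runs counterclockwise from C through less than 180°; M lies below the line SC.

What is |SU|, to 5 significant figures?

36.553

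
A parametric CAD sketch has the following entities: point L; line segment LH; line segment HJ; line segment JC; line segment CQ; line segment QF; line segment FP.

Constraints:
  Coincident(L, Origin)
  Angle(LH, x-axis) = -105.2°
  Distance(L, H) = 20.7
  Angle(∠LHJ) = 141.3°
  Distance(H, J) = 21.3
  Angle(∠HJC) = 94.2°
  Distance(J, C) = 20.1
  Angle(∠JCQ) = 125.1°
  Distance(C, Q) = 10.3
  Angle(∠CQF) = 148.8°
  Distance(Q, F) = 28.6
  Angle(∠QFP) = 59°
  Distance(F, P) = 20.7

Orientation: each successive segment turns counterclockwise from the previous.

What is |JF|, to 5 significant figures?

46.350

L is at the origin; LH runs at -105.2° with length 20.7, so H = (-5.4273, -19.976). ∠LHJ = 141.3° gives HJ at -66.500° from the x-axis; with |HJ| = 21.3, J = (3.0660, -39.509). ∠HJC = 94.2° gives JC at 19.300° from the x-axis; with |JC| = 20.1, C = (22.036, -32.866). ∠JCQ = 125.1° gives CQ at 74.200° from the x-axis; with |CQ| = 10.3, Q = (24.841, -22.955). ∠CQF = 148.8° gives QF at 105.40° from the x-axis; with |QF| = 28.6, F = (17.246, 4.6181). Then |JF| = |F − J| = 46.350.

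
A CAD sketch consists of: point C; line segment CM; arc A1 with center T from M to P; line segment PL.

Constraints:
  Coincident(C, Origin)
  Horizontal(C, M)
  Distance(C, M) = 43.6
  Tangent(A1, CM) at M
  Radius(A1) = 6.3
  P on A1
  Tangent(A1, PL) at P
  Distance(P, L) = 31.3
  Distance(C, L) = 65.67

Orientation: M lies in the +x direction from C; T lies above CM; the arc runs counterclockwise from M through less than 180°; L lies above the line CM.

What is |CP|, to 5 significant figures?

50.101

Checks: |TP| = 6.300 ✓; ∠(TP, PL) = 90.00° ✓; |PL| = 31.30 ✓; |CL| = 65.67 ✓.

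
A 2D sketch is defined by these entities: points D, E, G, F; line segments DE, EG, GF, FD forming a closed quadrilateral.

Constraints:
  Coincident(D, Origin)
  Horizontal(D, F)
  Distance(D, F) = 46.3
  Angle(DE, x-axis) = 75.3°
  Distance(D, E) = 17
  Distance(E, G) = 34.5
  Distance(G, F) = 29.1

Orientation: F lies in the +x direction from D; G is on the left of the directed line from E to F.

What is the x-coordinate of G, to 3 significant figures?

37.0

Checks: |EG| = 34.50 ✓; |GF| = 29.10 ✓.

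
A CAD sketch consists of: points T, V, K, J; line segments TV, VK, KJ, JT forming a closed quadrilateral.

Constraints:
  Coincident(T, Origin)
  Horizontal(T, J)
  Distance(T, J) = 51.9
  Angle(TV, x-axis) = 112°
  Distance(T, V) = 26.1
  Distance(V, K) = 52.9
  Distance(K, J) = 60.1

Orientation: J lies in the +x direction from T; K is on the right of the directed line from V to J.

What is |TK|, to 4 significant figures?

28.04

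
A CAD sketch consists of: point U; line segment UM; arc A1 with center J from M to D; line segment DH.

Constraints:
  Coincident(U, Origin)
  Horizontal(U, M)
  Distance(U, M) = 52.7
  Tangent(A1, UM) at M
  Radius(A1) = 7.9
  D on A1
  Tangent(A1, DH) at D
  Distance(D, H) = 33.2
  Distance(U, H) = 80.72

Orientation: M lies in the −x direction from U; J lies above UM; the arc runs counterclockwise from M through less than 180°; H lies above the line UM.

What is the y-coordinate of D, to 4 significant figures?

13.82

Checks: U.y = 0.00, M.y = 0.00 ✓; |UM| = 52.70 ✓; |JD| = 7.900 ✓; ∠(JD, DH) = 90.00° ✓; |DH| = 33.20 ✓; |UH| = 80.72 ✓.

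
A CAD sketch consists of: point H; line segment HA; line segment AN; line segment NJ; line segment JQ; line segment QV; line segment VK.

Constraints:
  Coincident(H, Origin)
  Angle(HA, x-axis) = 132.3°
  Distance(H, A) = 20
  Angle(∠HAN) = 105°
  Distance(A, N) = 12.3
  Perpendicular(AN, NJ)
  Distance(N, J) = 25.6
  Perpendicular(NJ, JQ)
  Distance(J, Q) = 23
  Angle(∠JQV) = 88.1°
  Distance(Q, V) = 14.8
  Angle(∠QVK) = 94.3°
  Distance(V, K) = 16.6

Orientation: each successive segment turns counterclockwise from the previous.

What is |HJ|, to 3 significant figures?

18.6

H is at the origin; HA runs at 132.3° with length 20.0, so A = (-13.5, 14.8). ∠HAN = 105.0° gives AN at -153° from the x-axis; with |AN| = 12.3, N = (-24.4, 9.15). AN ⟂ NJ, so NJ runs at -62.7°; with |NJ| = 25.6, J = (-12.6, -13.6). Then |HJ| = |J − H| = 18.6.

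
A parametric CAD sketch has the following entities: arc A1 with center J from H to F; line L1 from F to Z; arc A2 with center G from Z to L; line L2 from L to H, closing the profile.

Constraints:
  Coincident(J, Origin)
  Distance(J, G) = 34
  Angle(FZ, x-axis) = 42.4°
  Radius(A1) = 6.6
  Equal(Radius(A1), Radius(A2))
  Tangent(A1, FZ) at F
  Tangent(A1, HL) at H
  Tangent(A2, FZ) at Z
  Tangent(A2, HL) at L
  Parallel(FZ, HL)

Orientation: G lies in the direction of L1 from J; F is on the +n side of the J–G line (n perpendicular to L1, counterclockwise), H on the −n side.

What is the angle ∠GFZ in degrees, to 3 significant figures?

11.0°

Tangency of A1 to both parallel lines with radius 6.6 puts F and H at J ± 6.6·n: F = (-4.45, 4.87), H = (4.45, -4.87). Equal radii place Z and L the same way about G: Z = G + 6.6·n = (20.7, 27.8), L = G − 6.6·n = (29.6, 18.1). Then cos ∠GFZ = FG·FZ / (|FG||FZ|), giving 11.0°.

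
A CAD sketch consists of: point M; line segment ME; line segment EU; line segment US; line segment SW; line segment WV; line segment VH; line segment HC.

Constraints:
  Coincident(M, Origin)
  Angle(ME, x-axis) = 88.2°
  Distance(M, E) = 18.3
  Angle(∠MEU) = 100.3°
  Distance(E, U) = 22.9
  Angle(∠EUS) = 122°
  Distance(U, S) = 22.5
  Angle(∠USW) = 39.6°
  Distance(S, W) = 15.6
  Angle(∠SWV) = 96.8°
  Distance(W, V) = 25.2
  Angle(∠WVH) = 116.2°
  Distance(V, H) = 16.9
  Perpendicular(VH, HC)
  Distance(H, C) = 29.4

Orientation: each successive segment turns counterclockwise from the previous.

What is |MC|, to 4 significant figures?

52.31

∠WVH = 116.2° gives VH at 153.3° from the x-axis; with |VH| = 16.9, H = (-36.85, 41.44). The perpendicularity gives HC at right angles to VH, so HC runs at -116.7°; with |HC| = 29.4, C = (-50.06, 15.17). Then |MC| = |C − M| = 52.31.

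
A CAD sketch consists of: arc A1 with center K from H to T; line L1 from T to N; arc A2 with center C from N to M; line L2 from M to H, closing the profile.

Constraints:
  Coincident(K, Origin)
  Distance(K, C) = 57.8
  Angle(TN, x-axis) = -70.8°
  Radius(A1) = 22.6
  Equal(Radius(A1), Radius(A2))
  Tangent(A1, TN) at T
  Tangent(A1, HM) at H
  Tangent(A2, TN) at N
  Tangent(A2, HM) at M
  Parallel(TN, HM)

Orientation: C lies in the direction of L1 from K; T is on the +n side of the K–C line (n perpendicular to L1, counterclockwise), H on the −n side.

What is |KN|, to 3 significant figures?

62.1

The slot axis is L1's direction at -70.8°, so u = (cos -70.8°, sin -70.8°) = (0.329, -0.944) and n = (−sin -70.8°, cos -70.8°) = (0.944, 0.329). K is at the origin and C lies 57.8 along u from K, so C = 57.8·u = (19.0, -54.6). Tangency of A1 to both parallel lines with radius 22.6 puts T and H at K ± 22.6·n: T = (21.3, 7.43), H = (-21.3, -7.43). Equal radii place N and M the same way about C: N = C + 22.6·n = (40.4, -47.2), M = C − 22.6·n = (-2.33, -62.0). Then |KN| = |N − K| = 62.1.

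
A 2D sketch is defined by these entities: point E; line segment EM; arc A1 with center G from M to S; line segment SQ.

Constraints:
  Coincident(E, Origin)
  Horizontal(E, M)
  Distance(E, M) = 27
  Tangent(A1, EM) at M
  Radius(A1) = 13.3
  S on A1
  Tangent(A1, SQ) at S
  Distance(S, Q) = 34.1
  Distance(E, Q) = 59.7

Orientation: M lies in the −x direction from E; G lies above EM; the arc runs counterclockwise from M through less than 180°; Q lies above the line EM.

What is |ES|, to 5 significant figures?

25.677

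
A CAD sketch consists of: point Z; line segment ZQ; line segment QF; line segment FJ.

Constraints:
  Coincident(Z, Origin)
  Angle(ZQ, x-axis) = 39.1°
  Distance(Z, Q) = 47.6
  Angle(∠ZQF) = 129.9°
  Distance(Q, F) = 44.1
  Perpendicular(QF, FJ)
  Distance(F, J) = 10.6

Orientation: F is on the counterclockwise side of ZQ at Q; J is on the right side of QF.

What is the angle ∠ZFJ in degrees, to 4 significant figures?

116.1°

∠ZQF = 129.9°, so QF runs at 39.1° + (180° − 129.9°) = 89.20° from the x-axis; with |QF| = 44.1, F = Q + 44.1·(cos 89.20°, sin 89.20°) = (37.56, 74.12). QF ⟂ FJ; with |FJ| = 10.6 on the right of QF, J = F + 10.6·(0.9999, -0.01396) = (48.15, 73.97). Then cos ∠ZFJ = FZ·FJ / (|FZ||FJ|), giving 116.1°.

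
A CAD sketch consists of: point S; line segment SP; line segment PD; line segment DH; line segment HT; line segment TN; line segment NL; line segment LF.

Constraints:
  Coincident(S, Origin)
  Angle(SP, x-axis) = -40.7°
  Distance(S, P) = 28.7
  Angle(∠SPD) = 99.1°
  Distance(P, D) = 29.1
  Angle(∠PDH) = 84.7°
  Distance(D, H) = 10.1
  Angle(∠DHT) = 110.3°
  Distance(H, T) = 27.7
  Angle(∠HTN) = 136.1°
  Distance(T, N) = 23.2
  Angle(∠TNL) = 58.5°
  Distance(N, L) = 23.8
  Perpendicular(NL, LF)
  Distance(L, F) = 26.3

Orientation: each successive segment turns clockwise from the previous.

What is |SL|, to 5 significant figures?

34.664

∠HTN = 136.1° gives TN at 29.500° from the x-axis; with |TN| = 23.2, N = (26.539, 0.53353). ∠TNL = 58.5° gives NL at -92.000° from the x-axis; with |NL| = 23.8, L = (25.709, -23.252). Then |SL| = |L − S| = 34.664.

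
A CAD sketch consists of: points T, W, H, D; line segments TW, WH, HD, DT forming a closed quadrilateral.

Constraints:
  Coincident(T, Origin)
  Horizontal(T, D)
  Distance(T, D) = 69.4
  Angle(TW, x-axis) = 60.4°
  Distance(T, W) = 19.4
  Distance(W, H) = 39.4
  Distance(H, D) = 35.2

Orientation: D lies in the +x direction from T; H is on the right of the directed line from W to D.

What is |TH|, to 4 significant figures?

38.28

Checks: T.y = 0.00, D.y = 0.00 ✓; |WH| = 39.40 ✓; |HD| = 35.20 ✓.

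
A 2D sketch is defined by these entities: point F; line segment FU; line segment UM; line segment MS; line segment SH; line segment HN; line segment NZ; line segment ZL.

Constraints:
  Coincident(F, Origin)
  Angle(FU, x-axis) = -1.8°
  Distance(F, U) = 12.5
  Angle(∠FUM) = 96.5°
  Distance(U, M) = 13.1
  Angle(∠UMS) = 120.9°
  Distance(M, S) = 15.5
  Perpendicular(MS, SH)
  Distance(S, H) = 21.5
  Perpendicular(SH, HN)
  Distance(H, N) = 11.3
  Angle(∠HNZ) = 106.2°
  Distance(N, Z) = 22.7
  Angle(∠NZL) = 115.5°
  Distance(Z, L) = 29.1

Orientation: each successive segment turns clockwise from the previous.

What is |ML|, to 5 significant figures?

27.755

∠HNZ = 106.2° gives NZ at -38.200° from the x-axis; with |NZ| = 22.7, Z = (15.476, -12.450). ∠NZL = 115.5° gives ZL at -102.70° from the x-axis; with |ZL| = 29.1, L = (9.0780, -40.838). Then |ML| = |L − M| = 27.755.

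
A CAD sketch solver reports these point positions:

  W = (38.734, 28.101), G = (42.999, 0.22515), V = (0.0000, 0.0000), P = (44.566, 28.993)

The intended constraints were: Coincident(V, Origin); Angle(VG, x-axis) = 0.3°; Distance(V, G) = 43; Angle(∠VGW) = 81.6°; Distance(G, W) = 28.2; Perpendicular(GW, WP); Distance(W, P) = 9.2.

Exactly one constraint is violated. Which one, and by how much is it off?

Distance(W, P) = 9.2 — off by 3.30.

V = (0.00, 0.00) ✓; VG at 0.3000° ✓; |VG| = 43.00 ✓; ∠VGW = 81.60° ✓; |GW| = 28.20 ✓; ∠(GW, WP) = 90.00° ✓; |WP| = 5.900 ✗.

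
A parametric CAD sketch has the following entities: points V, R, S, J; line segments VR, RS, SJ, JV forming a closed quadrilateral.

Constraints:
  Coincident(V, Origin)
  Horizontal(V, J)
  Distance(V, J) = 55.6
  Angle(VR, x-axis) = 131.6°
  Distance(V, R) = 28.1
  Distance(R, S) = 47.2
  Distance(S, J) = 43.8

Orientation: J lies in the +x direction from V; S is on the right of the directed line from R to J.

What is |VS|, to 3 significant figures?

19.1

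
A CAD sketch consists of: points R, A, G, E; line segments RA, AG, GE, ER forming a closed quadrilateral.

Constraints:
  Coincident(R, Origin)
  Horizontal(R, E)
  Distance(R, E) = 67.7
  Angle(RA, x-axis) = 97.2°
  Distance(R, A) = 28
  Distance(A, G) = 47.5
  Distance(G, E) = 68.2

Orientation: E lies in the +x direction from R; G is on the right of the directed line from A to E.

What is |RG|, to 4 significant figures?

19.50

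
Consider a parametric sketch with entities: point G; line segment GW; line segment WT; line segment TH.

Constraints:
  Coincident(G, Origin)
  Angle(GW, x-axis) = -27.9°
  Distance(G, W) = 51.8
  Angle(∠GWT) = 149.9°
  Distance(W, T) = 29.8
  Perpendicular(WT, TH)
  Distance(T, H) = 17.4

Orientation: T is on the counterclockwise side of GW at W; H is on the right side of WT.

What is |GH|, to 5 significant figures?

86.308

G is at the origin; GW runs at -27.9° with length 51.8, so W = 51.8·(cos -27.9°, sin -27.9°) = (45.779, -24.239). ∠GWT = 149.9°, so WT runs at -27.9° + (180° − 149.9°) = 2.2000° from the x-axis; with |WT| = 29.8, T = W + 29.8·(cos 2.2000°, sin 2.2000°) = (75.557, -23.095). WT ⟂ TH; with |TH| = 17.4 on the right of WT, H = T + 17.4·(0.038388, -0.99926) = (76.225, -40.482). Then |GH| = |H − G| = 86.308.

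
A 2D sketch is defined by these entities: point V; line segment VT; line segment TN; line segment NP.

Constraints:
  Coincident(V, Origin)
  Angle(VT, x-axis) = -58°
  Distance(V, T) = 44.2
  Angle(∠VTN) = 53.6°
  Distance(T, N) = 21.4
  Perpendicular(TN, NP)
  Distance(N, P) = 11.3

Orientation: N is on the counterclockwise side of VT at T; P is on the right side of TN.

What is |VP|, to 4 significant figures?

47.12

∠VTN = 53.6°, so TN runs at -58.0° + (180° − 53.6°) = 68.40° from the x-axis; with |TN| = 21.4, N = T + 21.4·(cos 68.40°, sin 68.40°) = (31.30, -17.59). The perpendicularity gives NP at right angles to TN; with |NP| = 11.3 on the right of TN, P = N + 11.3·(0.9298, -0.3681) = (41.81, -21.75). Then |VP| = |P − V| = 47.12.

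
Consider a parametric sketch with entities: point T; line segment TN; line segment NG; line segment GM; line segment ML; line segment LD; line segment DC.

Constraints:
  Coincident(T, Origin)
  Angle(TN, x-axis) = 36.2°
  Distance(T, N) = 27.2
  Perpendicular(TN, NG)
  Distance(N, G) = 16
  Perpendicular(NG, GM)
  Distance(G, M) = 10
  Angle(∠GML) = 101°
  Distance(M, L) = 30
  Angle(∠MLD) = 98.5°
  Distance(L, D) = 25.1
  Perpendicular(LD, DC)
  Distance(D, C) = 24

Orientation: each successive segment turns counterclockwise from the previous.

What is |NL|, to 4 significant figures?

20.69

T is at the origin; TN runs at 36.2° with length 27.2, so N = (21.95, 16.06). TN ⟂ NG, so NG runs at 126.2°; with |NG| = 16.0, G = (12.50, 28.98). NG ⟂ GM, so GM runs at -143.8°; with |GM| = 10.0, M = (4.430, 23.07). ∠GML = 101.0° gives ML at -64.80° from the x-axis; with |ML| = 30.0, L = (17.20, -4.075). Then |NL| = |L − N| = 20.69.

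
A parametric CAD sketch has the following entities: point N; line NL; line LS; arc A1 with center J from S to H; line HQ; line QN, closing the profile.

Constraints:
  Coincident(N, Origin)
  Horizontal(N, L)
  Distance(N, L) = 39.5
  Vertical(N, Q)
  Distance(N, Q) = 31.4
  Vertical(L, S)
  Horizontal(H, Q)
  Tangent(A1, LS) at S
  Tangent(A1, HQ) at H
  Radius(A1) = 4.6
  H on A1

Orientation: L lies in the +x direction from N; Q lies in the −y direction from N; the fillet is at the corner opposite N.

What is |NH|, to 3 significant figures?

46.9

N is at the origin; N and L share the same y with |NL| = 39.5 and L on the +x side, so L = (39.5, 0.00). NQ is vertical with |NQ| = 31.4 and Q on the −y side, so Q = (0.00, -31.4). The virtual corner opposite N is at (39.5, -31.4). The tangent condition forces JS to be normal to LS and since A1 is tangent to HQ there, JH ⟂ HQ, with radius 4.6, so the center J sits 4.6 in from both sides at J = (34.9, -26.8). That places the tangent points at S = (39.5, -26.8) on LS and H = (34.9, -31.4) on HQ. Then |NH| = |H − N| = 46.9.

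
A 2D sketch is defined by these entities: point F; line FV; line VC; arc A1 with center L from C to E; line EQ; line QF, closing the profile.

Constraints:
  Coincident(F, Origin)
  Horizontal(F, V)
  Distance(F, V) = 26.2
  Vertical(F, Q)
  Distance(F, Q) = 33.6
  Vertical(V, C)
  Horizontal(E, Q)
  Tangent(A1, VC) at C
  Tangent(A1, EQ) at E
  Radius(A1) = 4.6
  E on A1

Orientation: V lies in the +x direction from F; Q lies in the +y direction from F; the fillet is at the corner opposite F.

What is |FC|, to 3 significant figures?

39.1

F is at the origin; FV is horizontal with |FV| = 26.2 and V on the +x side, so V = (26.2, 0.00). F and Q share the same x with |FQ| = 33.6 and Q on the +y side, so Q = (0.00, 33.6). The virtual corner opposite F is at (26.2, 33.6). A1 meets VC tangentially, so LC is at right angles to VC and since A1 is tangent to EQ there, LE ⟂ EQ, with radius 4.6, so the center L sits 4.6 in from both sides at L = (21.6, 29.0). That places the tangent points at C = (26.2, 29.0) on VC and E = (21.6, 33.6) on EQ. Then |FC| = |C − F| = 39.1.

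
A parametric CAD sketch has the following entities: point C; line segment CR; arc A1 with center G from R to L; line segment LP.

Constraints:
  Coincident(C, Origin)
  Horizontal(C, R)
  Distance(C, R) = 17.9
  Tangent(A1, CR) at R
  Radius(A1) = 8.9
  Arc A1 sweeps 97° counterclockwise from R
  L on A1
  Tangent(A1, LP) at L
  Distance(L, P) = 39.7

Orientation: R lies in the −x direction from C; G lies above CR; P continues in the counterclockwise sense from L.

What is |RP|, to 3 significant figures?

49.6

C is at the origin; CR is horizontal with |CR| = 17.9 and R on the −x side, so R = (-17.9, 0.00). A1 meets CR tangentially, so GR is at right angles to CR, so G = R + (0, 8.9) = (-17.9, 8.90). On A1, R sits at bearing -90° from G; a 97° counterclockwise sweep puts L at bearing 7°, so L = G + 8.9·(cos 7°, sin 7°) = (-9.07, 9.98). The tangent condition forces GL to be normal to LP, so LP runs along (−sin 7°, cos 7°); with |LP| = 39.7, P = (-13.9, 49.4). Then |RP| = |P − R| = 49.6.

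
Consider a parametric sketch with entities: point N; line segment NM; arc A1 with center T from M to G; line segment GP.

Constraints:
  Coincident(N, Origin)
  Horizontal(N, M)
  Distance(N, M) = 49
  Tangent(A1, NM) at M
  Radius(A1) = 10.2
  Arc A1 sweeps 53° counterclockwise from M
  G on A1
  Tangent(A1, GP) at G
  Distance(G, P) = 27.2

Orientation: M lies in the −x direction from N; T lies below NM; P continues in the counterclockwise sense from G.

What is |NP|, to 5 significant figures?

77.906

On A1, M sits at bearing 90° from T; a 53° counterclockwise sweep puts G at bearing 143°, so G = T + 10.2·(cos 143°, sin 143°) = (-57.146, -4.0615). Since A1 is tangent to GP there, TG ⟂ GP, so GP runs along (−sin 143°, cos 143°); with |GP| = 27.2, P = (-73.515, -25.784). Then |NP| = |P − N| = 77.906.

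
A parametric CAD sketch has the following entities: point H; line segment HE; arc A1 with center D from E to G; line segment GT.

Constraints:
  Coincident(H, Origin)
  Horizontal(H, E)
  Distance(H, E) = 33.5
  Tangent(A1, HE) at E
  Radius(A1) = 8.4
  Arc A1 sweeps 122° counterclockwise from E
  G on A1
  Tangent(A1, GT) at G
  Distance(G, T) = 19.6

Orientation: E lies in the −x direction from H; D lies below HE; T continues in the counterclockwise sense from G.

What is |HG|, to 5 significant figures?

42.608

H is at the origin; HE is horizontal with |HE| = 33.5 and E on the −x side, so E = (-33.500, 0.0000). A1 meets HE tangentially, so DE is at right angles to HE, so D = E + (0, -8.4) = (-33.500, -8.4000). On A1, E sits at bearing 90° from D; a 122° counterclockwise sweep puts G at bearing 212°, so G = D + 8.4·(cos 212°, sin 212°) = (-40.624, -12.851). Then |HG| = |G − H| = 42.608.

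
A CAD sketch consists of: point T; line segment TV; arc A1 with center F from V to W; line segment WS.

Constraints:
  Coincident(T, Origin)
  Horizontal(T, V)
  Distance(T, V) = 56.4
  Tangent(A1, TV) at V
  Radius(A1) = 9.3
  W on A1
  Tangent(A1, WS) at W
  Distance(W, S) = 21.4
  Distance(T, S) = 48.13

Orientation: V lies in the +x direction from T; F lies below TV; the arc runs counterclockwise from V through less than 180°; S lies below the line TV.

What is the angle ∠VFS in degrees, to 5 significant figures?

136.54°

T is at the origin; TV is horizontal with |TV| = 56.4 and V on the +x side, so V = (56.400, 0.0000). Since A1 is tangent to TV there, FV ⟂ TV, so F = V + (0, -9.3) = (56.400, -9.3000). Since FW ⟂ WS (tangency), |FS| = √(9.3² + 21.4²) = 23.333 regardless of where W sits on A1. So S lies on both circle(T, 48.13) and circle(F, 23.333); the below-TV intersection is S = (40.350, -26.237). W is the foot of the tangent from S: W = (47.659, -6.1236).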